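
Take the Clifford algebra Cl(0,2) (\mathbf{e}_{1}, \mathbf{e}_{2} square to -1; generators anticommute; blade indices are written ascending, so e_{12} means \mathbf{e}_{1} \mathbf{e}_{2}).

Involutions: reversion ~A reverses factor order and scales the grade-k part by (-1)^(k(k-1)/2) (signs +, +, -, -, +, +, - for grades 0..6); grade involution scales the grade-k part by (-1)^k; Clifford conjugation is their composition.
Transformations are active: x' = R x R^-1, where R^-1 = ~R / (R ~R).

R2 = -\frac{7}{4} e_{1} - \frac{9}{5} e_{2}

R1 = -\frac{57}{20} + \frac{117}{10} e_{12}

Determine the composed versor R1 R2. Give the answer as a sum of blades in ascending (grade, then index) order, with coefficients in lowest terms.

Distribute over the terms of R1 (each basis-blade product reordered to ascending indices, repeated generators contracted through their squares):
(-\frac{57}{20}) R2 = \frac{399}{80} e_{1} + \frac{513}{100} e_{2}
(\frac{117}{10} e_{12}) R2 = \frac{1053}{50} e_{1} - \frac{819}{40} e_{2}
Summing the partial products and collecting blades:
Answer: \frac{10419}{400} e_{1} - \frac{3069}{200} e_{2}


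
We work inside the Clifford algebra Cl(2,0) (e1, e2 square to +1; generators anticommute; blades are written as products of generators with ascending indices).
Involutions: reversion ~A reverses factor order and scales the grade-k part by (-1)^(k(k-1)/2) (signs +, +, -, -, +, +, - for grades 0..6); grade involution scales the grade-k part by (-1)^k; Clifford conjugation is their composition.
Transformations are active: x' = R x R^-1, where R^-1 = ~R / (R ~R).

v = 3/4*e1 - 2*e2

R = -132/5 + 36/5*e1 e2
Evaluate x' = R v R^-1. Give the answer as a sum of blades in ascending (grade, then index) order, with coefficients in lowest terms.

~R = -132/5 - 36/5*e1 e2, and R ~R = 3744/5, so R^-1 = ~R / (3744/5).
R v = -171/5*e1 + 237/5*e2
Answer: 108/65*e1 - 349/260*e2


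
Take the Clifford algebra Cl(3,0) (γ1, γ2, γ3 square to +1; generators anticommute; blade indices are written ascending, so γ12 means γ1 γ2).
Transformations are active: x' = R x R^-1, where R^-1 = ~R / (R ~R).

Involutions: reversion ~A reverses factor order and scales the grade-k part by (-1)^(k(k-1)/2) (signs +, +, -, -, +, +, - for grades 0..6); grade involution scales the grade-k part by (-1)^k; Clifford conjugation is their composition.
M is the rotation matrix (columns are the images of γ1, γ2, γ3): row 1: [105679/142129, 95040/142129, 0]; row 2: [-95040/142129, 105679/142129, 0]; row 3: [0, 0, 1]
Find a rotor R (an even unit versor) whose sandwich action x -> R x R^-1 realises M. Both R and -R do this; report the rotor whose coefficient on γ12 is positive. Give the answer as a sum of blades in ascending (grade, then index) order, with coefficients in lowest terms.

Method: write R = a + b12*γ12 + b13*γ13 + b23*γ23 with a^2 + b12^2 + b13^2 + b23^2 = 1 (so R^-1 = ~R). Expanding the columns R e_j ~R gives tr M = 4a^2 - 1 and, from the antisymmetric part, M21 - M12 = -4a*b12, M13 - M31 = 4a*b13, M32 - M23 = -4a*b23.
Here tr M = 353487/142129, so a^2 = (1 + tr M)/4 = 123904/142129 and a = ±352/377. Taking a = 352/377: M21 - M12 = -190080/142129, M13 - M31 = 0, M32 - M23 = 0, giving b12 = 135/377, b13 = 0, b23 = 0, i.e. R = 352/377 + 135/377*γ12.
Its γ12 coefficient is already positive.
Answer: 352/377 + 135/377*γ12. Why the constraint matters: R and -R act identically through the sandwich — M has trace 353487/142129 either way — so only the sign condition on γ12 picks one of the two preimages.


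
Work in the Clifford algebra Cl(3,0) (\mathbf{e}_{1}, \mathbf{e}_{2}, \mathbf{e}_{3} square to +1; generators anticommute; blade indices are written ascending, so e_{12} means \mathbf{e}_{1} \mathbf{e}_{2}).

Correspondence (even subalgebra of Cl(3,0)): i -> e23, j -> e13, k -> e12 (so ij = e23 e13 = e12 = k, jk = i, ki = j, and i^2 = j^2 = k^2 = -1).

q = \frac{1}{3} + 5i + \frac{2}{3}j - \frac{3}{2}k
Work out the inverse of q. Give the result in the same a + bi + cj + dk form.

In blades: q = \frac{1}{3} - \frac{3}{2} e_{12} + \frac{2}{3} e_{13} + 5 e_{23}.
With qbar = \frac{1}{3} + \frac{3}{2} e_{12} - \frac{2}{3} e_{13} - 5 e_{23} (scalar fixed, mapped units negated), q qbar = \frac{1001}{36} (the sum of squared coefficients), so q^-1 = qbar / (\frac{1001}{36}) = \frac{12}{1001} + \frac{54}{1001} e_{12} - \frac{24}{1001} e_{13} - \frac{180}{1001} e_{23}; translating back:
Answer: \frac{12}{1001} - \frac{180}{1001}i - \frac{24}{1001}j + \frac{54}{1001}k


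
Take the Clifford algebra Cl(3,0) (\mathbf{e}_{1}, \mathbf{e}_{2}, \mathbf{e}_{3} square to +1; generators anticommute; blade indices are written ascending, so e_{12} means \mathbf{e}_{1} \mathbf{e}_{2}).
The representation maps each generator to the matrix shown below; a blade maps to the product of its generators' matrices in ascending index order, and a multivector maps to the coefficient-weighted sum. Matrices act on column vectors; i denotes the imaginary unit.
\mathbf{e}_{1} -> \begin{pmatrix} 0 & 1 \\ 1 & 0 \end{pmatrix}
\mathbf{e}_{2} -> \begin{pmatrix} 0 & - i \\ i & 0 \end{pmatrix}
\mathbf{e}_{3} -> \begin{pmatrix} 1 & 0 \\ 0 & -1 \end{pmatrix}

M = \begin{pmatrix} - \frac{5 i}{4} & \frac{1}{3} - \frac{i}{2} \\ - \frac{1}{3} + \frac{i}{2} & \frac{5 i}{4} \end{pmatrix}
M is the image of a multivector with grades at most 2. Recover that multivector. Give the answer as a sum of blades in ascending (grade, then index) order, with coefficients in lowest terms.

Method: 1, rho(e_{1}), rho(e_{2}), rho(e_{3}) form a trace-orthogonal basis of the 2x2 complex matrices (tr(X Y) = 2 if X = Y, else 0), so M = m0*1 + m1*rho(e_{1}) + m2*rho(e_{2}) + m3*rho(e_{3}) with m0 = tr(M)/2 = 0, m1 = tr(M rho(e_{1}))/2 = 0, m2 = tr(M rho(e_{2}))/2 = \frac{1}{2} + \frac{i}{3}, m3 = tr(M rho(e_{3}))/2 = - \frac{5 i}{4}.
Multiplying table entries, the bivector images are rho(e_{12}) = i*rho(e_{3}), rho(e_{13}) = -i*rho(e_{2}), rho(e_{23}) = i*rho(e_{1}); with real blade coefficients the real parts of m0..m3 are the coefficients of 1, e_{1}, e_{2}, e_{3} and the imaginary parts give the bivectors (e_{23}: Im m1, e_{13}: -Im m2, e_{12}: Im m3).
Answer: \frac{1}{2} e_{2} - \frac{5}{4} e_{12} - \frac{1}{3} e_{13}


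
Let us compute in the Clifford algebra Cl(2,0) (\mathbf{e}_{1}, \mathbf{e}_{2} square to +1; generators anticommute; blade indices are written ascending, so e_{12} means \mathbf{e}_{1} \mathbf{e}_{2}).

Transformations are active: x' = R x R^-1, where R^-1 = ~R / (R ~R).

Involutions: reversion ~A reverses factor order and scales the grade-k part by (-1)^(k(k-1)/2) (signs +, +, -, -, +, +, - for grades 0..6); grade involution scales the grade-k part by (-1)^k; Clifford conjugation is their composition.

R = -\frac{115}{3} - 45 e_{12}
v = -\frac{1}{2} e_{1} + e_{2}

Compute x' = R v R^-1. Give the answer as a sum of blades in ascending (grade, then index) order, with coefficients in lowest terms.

~R = -\frac{115}{3} + 45 e_{12}, and R ~R = \frac{31450}{9}, so R^-1 = ~R / (\frac{31450}{9}).
R v = -\frac{155}{6} e_{1} - \frac{365}{6} e_{2}
Answer: \frac{671}{629} e_{1} + \frac{421}{1258} e_{2}


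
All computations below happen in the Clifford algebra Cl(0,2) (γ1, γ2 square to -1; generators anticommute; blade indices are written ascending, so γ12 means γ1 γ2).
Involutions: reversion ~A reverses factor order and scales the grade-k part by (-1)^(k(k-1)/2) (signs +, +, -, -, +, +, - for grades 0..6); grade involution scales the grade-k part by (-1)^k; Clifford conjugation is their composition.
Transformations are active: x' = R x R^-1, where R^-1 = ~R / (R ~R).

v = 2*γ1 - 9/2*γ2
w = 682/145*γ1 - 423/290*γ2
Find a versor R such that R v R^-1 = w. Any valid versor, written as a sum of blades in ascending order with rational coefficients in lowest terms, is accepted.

Equal squares first: v^2 = w^2 = -97/4. Then v + w = 972/145*γ1 - 864/145*γ2 is a versor taking v to w, provided it is invertible.
Answer: 972/145*γ1 - 864/145*γ2


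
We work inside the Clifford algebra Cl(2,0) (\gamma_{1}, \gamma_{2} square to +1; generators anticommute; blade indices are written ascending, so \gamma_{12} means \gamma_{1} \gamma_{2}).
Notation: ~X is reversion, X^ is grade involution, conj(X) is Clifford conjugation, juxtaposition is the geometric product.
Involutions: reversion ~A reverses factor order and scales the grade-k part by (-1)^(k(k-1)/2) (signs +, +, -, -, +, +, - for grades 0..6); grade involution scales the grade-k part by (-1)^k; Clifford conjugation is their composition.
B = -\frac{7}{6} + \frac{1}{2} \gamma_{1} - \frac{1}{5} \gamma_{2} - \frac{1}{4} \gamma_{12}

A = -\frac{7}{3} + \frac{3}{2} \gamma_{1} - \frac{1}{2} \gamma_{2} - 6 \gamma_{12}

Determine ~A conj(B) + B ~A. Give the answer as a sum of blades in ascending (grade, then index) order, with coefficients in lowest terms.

first term: \frac{67}{180} + \frac{89}{120} \gamma_{1} + \frac{419}{120} \gamma_{2} - \frac{113}{15} \gamma_{12}
second term: \frac{913}{180} - \frac{191}{120} \gamma_{1} + \frac{177}{40} \gamma_{2} - \frac{191}{30} \gamma_{12}
Answer: \frac{49}{9} - \frac{17}{20} \gamma_{1} + \frac{95}{12} \gamma_{2} - \frac{139}{10} \gamma_{12}


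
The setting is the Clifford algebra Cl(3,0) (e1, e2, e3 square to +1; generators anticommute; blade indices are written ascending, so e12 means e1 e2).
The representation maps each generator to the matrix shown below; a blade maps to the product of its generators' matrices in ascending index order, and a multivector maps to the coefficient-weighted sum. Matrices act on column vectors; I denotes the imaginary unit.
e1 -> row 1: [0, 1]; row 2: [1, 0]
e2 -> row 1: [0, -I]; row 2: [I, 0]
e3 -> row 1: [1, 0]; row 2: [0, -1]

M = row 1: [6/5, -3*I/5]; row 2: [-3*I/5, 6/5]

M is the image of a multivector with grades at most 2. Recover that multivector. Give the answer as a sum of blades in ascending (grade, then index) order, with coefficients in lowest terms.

Method: 1, rho(e1), rho(e2), rho(e3) form a trace-orthogonal basis of the 2x2 complex matrices (tr(X Y) = 2 if X = Y, else 0), so M = m0*1 + m1*rho(e1) + m2*rho(e2) + m3*rho(e3) with m0 = tr(M)/2 = 6/5, m1 = tr(M rho(e1))/2 = -3*I/5, m2 = tr(M rho(e2))/2 = 0, m3 = tr(M rho(e3))/2 = 0.
Multiplying table entries, the bivector images are rho(e12) = I*rho(e3), rho(e13) = -I*rho(e2), rho(e23) = I*rho(e1); with real blade coefficients the real parts of m0..m3 are the coefficients of 1, e1, e2, e3 and the imaginary parts give the bivectors (e23: Im m1, e13: -Im m2, e12: Im m3).
Answer: 6/5 - 3/5*e23


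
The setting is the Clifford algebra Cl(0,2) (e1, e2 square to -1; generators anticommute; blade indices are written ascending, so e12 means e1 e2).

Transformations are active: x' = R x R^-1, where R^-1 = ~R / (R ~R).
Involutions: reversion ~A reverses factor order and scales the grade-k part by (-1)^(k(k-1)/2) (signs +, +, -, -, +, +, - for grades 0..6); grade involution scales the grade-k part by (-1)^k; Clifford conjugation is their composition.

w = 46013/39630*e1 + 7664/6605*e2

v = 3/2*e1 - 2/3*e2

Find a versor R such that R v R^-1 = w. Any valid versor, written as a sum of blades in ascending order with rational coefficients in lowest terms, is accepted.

The midline construction: v and w both square to -97/36, so reflecting in their sum 52729/19815*e1 + 9782/19815*e2 exchanges them.
Answer: 52729/19815*e1 + 9782/19815*e2


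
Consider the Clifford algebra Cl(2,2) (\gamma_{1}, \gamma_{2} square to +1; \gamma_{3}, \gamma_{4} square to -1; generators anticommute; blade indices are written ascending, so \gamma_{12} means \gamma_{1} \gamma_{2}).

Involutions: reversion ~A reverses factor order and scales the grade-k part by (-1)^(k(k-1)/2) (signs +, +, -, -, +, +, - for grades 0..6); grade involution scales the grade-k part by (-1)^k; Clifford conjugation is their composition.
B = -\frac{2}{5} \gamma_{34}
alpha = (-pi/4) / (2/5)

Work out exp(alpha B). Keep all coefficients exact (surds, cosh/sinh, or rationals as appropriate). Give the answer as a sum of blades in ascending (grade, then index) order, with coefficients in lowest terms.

B^2 = (-\frac{2}{5})^2*(\gamma_{34})^2 = \frac{4}{25}*(-1) = -\frac{4}{25} (a basis 2-blade squares to minus the product of its generators' squares).
B^2 = -\frac{4}{25} — the negative square puts this in the circular regime; l = \frac{2}{5}, alpha*l = - \frac{\pi}{4}, so exp(alpha B) = cos(- \frac{\pi}{4}) + (sin(- \frac{\pi}{4})/(\frac{2}{5}))*B = \frac{\sqrt{2}}{2} + (- \frac{5 \sqrt{2}}{4})*B.
Answer: \frac{\sqrt{2}}{2} + \frac{\sqrt{2}}{2} \gamma_{34}


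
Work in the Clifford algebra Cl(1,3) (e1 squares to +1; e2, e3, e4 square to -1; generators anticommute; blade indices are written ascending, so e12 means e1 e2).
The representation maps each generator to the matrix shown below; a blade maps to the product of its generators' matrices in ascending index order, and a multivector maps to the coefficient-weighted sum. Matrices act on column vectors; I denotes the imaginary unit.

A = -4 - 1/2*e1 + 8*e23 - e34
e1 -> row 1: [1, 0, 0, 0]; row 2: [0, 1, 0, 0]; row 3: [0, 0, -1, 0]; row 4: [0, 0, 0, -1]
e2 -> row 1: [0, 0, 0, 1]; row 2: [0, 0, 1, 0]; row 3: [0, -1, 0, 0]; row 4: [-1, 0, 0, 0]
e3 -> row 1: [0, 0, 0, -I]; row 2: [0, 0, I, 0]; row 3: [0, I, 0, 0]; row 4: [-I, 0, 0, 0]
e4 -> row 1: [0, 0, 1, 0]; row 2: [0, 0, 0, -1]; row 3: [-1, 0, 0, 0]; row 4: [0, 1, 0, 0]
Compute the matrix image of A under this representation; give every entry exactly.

Bivector images (products of the table entries): rho(e23) = rho(e2)rho(e3) = row 1: [-I, 0, 0, 0]; row 2: [0, I, 0, 0]; row 3: [0, 0, -I, 0]; row 4: [0, 0, 0, I]; rho(e34) = rho(e3)rho(e4) = row 1: [0, -I, 0, 0]; row 2: [-I, 0, 0, 0]; row 3: [0, 0, 0, -I]; row 4: [0, 0, -I, 0].
M = (-4)*1 + (-1/2)*rho(e1) + (8)*rho(e23) + (-1)*rho(e34), summed entrywise (1 is the identity matrix):
Answer: row 1: [-9/2 - 8*I, I, 0, 0]; row 2: [I, -9/2 + 8*I, 0, 0]; row 3: [0, 0, -7/2 - 8*I, I]; row 4: [0, 0, I, -7/2 + 8*I]


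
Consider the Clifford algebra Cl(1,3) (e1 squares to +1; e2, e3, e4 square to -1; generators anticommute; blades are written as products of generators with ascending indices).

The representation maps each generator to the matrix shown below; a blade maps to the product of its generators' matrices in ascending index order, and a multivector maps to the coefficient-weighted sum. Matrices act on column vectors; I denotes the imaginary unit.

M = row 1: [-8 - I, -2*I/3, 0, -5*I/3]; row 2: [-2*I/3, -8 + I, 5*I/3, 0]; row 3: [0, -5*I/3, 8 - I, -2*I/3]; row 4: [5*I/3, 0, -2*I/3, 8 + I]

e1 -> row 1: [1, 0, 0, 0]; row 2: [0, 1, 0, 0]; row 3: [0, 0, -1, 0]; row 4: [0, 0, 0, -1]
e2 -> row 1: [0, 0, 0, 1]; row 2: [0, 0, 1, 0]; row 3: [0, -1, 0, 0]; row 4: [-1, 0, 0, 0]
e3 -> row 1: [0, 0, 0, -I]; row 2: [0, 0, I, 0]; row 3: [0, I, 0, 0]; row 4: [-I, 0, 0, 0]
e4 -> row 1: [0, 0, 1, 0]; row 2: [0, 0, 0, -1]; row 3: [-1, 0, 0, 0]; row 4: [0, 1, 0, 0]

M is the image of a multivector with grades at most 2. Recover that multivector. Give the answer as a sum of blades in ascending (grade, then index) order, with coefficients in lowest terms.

Method: the blade images are trace-orthogonal — tr(rho(e_A) rho(e_B)^-1) = 4 if A = B and 0 otherwise — and rho(e_A)^-1 = (e_A)^2 * rho(e_A) with (e_A)^2 = +1 or -1, so the coefficient of e_A in the preimage is (e_A)^2 * tr(M rho(e_A))/4.
Nonzero projections over blades of grade <= 2: e1: (e1)^2 = +1, tr(M rho(e1)) = -32, coefficient -8; e1 e3: (e1 e3)^2 = +1, tr(M rho(e1 e3)) = 20/3, coefficient 5/3; e2 e3: (e2 e3)^2 = -1, tr(M rho(e2 e3)) = -4, coefficient 1; e3 e4: (e3 e4)^2 = -1, tr(M rho(e3 e4)) = -8/3, coefficient 2/3. Every other blade of grade <= 2 projects to 0.
Answer: -8*e1 + 5/3*e1 e3 + e2 e3 + 2/3*e3 e4


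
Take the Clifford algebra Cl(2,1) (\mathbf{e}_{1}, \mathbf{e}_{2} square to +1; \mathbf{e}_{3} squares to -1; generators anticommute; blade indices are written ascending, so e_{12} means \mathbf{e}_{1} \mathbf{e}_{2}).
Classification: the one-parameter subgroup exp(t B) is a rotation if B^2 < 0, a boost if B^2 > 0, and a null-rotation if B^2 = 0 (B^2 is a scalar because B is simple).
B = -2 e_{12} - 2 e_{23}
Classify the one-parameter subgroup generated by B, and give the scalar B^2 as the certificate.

B^2 term by term: the squares give (-2)^2*(e_{12})^2 + (-2)^2*(e_{23})^2 = 4*(-1) + 4*(+1) = 0 (each basis 2-blade squares to minus the product of its generators' squares); cross terms between blades sharing an index anticommute and cancel. So B^2 = 0.
Answer: null-rotation, certificate B^2 = 0. Certificate logic: 0 is a conjugation-invariant scalar, so its sign fixes rotation versus boost versus null-rotation outright.


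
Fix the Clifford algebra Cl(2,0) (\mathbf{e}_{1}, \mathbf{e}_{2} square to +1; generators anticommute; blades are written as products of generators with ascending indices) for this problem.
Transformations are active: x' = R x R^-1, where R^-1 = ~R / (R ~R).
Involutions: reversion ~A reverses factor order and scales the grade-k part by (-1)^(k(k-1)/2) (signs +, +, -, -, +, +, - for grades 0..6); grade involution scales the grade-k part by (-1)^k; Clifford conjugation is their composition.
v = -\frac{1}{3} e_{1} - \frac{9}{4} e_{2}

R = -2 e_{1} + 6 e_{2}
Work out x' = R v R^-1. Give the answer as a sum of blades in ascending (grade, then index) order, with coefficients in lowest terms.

~R = -2 e_{1} + 6 e_{2}, and R ~R = 40, so R^-1 = ~R / (40).
R v = -\frac{77}{6} + \frac{13}{2} e_{1} e_{2}
Answer: \frac{97}{60} e_{1} - \frac{8}{5} e_{2}


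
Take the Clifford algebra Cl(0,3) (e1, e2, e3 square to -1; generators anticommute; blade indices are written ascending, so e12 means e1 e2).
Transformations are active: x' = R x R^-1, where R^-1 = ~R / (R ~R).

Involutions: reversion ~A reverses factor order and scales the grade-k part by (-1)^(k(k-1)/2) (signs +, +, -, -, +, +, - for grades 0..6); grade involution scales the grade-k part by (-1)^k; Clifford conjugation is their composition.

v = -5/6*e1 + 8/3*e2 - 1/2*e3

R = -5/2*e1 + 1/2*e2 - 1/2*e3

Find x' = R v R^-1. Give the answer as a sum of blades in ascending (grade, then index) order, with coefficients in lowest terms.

~R = -5/2*e1 + 1/2*e2 - 1/2*e3, and R ~R = -27/4, so R^-1 = ~R / (-27/4).
R v = -11/3 - 25/4*e12 + 5/6*e13 + 13/12*e23
Answer: -305/162*e1 - 172/81*e2 - 7/162*e3


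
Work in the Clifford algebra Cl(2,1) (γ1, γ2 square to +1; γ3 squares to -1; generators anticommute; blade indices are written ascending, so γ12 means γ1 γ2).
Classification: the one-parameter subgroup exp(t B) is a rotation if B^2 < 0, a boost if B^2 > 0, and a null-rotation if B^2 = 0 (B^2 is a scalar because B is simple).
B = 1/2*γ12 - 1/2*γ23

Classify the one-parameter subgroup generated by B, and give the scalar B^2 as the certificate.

B^2 term by term: the squares give (1/2)^2*(γ12)^2 + (-1/2)^2*(γ23)^2 = 1/4*(-1) + 1/4*(+1) = 0 (each basis 2-blade squares to minus the product of its generators' squares); cross terms between blades sharing an index anticommute and cancel. So B^2 = 0.
Answer: null-rotation, certificate B^2 = 0. One invariant decides it: the square 0 survives every conjugation, and its sign is exactly the classification.


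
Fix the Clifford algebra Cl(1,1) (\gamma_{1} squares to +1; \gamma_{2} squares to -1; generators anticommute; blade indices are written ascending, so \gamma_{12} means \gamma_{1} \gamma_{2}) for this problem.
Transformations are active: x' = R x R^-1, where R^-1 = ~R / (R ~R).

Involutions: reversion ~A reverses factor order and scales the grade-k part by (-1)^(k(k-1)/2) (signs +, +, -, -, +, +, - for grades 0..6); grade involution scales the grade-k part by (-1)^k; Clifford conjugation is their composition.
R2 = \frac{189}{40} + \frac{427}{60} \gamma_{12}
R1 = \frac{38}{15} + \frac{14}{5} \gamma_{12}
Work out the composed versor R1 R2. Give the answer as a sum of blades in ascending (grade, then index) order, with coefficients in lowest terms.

Distribute over the terms of R1 (each basis-blade product reordered to ascending indices, repeated generators contracted through their squares):
(\frac{38}{15}) R2 = \frac{1197}{100} + \frac{8113}{450} \gamma_{12}
(\frac{14}{5} \gamma_{12}) R2 = \frac{2989}{150} + \frac{1323}{100} \gamma_{12}
Summing the partial products and collecting blades:
Answer: \frac{9569}{300} + \frac{28133}{900} \gamma_{12}


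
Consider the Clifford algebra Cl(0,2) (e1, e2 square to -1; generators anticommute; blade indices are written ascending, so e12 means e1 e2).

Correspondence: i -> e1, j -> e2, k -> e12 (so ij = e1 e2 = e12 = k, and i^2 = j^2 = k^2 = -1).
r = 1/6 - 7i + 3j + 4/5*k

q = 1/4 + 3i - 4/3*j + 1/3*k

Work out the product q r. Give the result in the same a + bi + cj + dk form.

In blades: q = 1/4 + 3*e1 - 4/3*e2 + 1/3*e12, r = 1/6 - 7*e1 + 3*e2 + 4/5*e12.
Distribute q over r term by term (generator squares from the signature, products reordered to ascending indices): (1/4)*r = 1/24 - 7/4*e1 + 3/4*e2 + 1/5*e12; (3*e1)*r = 21 + 1/2*e1 - 12/5*e2 + 9*e12; (-4/3*e2)*r = 4 - 16/15*e1 - 2/9*e2 - 28/3*e12; (1/3*e12)*r = -4/15 - e1 - 7/3*e2 + 1/18*e12.
Sum: 991/40 - 199/60*e1 - 757/180*e2 - 7/90*e12; translating back through the correspondence:
Answer: 991/40 - 199/60*i - 757/180*j - 7/90*k


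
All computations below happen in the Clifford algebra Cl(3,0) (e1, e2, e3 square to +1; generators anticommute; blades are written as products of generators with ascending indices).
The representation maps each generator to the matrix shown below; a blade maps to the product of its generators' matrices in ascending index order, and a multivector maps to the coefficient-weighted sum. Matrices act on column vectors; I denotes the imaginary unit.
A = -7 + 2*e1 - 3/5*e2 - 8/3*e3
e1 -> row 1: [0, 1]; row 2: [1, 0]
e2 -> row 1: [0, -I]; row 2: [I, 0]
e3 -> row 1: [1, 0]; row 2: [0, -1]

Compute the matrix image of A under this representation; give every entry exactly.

M = (-7)*1 + (2)*rho(e1) + (-3/5)*rho(e2) + (-8/3)*rho(e3), summed entrywise (1 is the identity matrix):
Answer: row 1: [-29/3, 2 + 3*I/5]; row 2: [2 - 3*I/5, -13/3]


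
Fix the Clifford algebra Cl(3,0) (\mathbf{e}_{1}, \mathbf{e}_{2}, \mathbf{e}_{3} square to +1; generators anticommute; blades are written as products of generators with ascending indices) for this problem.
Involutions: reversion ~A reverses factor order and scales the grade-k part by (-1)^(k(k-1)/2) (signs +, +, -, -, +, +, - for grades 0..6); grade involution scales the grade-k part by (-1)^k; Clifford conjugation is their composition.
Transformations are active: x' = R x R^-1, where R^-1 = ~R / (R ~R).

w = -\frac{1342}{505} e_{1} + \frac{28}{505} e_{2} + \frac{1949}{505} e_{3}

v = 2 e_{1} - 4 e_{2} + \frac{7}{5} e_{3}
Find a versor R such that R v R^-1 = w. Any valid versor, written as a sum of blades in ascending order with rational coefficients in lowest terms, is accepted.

Here q(v) = q(w) = \frac{549}{25}; the classical choice R = v + w = -\frac{332}{505} e_{1} - \frac{1992}{505} e_{2} + \frac{2656}{505} e_{3} then realises v -> w under the sandwich.
Answer: -\frac{332}{505} e_{1} - \frac{1992}{505} e_{2} + \frac{2656}{505} e_{3}


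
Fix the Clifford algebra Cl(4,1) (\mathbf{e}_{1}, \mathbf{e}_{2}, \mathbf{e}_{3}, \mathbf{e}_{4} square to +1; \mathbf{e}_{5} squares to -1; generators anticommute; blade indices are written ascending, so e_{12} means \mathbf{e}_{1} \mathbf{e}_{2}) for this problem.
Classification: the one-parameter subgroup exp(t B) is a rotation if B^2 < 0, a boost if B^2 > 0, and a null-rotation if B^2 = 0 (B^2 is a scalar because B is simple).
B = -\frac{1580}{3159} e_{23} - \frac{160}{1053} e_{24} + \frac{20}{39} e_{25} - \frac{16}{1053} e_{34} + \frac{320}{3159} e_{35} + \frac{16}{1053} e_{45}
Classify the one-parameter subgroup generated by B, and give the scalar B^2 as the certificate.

B^2 term by term: the squares give (-\frac{1580}{3159})^2*(e_{23})^2 + (-\frac{160}{1053})^2*(e_{24})^2 + (\frac{20}{39})^2*(e_{25})^2 + (-\frac{16}{1053})^2*(e_{34})^2 + (\frac{320}{3159})^2*(e_{35})^2 + (\frac{16}{1053})^2*(e_{45})^2 = \frac{2496400}{9979281}*(-1) + \frac{25600}{1108809}*(-1) + \frac{400}{1521}*(+1) + \frac{256}{1108809}*(-1) + \frac{102400}{9979281}*(+1) + \frac{256}{1108809}*(+1) = 0 (each basis 2-blade squares to minus the product of its generators' squares); cross terms between blades sharing an index anticommute and cancel; the commuting (index-disjoint) pairs give grade-4 terms 2*c*c'*(blade product), which cancel blade by blade — e_{2345}: -\frac{50560}{3326427} + \frac{102400}{3326427} - \frac{640}{41067} = 0 — confirming B is simple. So B^2 = 0.
Answer: null-rotation, certificate B^2 = 0. Why this suffices: the scalar 0 survives any versor conjugation, so its sign alone determines the class however B is presented.


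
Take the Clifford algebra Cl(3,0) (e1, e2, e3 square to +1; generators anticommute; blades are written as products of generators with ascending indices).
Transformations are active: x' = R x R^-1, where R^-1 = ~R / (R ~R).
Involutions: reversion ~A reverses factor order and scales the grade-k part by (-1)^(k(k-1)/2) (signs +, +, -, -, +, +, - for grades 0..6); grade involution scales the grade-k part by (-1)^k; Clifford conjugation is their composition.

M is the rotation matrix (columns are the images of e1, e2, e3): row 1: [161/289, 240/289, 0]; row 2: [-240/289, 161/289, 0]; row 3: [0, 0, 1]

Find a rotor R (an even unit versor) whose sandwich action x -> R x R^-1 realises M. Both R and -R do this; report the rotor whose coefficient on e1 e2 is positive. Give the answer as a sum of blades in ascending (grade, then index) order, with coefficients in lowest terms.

Method: write R = a + b12*e1 e2 + b13*e1 e3 + b23*e2 e3 with a^2 + b12^2 + b13^2 + b23^2 = 1 (so R^-1 = ~R). Expanding the columns R e_j ~R gives tr M = 4a^2 - 1 and, from the antisymmetric part, M21 - M12 = -4a*b12, M13 - M31 = 4a*b13, M32 - M23 = -4a*b23.
Here tr M = 611/289, so a^2 = (1 + tr M)/4 = 225/289 and a = ±15/17. Taking a = 15/17: M21 - M12 = -480/289, M13 - M31 = 0, M32 - M23 = 0, giving b12 = 8/17, b13 = 0, b23 = 0, i.e. R = 15/17 + 8/17*e1 e2.
Its e1 e2 coefficient is already positive.
Answer: 15/17 + 8/17*e1 e2. Why the constraint matters: R and -R act identically through the sandwich — M has trace 611/289 either way — so only the sign condition on e1 e2 picks one of the two preimages.


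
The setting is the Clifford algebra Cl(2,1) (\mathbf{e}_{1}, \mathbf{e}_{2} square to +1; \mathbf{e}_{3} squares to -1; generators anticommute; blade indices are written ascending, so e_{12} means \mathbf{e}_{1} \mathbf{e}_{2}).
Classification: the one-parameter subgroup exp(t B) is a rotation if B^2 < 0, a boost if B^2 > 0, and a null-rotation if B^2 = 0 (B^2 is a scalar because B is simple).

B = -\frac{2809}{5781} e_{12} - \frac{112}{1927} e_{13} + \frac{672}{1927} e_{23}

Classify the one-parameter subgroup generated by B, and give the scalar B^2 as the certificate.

B^2 term by term: the squares give (-\frac{2809}{5781})^2*(e_{12})^2 + (-\frac{112}{1927})^2*(e_{13})^2 + (\frac{672}{1927})^2*(e_{23})^2 = \frac{7890481}{33419961}*(-1) + \frac{12544}{3713329}*(+1) + \frac{451584}{3713329}*(+1) = -\frac{1}{9} (each basis 2-blade squares to minus the product of its generators' squares); cross terms between blades sharing an index anticommute and cancel. So B^2 = -\frac{1}{9}.
Answer: rotation, certificate B^2 = -\frac{1}{9}. Why this suffices: the scalar -\frac{1}{9} survives any versor conjugation, so its sign alone determines the class however B is presented.


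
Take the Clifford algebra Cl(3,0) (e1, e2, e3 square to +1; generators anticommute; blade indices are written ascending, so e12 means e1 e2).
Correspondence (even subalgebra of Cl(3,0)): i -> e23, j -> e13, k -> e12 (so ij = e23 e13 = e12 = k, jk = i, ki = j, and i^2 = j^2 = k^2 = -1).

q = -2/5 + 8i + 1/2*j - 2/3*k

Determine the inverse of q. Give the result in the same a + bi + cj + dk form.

In blades: q = -2/5 - 2/3*e12 + 1/2*e13 + 8*e23.
With qbar = -2/5 + 2/3*e12 - 1/2*e13 - 8*e23 (scalar fixed, mapped units negated), q qbar = 58369/900 (the sum of squared coefficients), so q^-1 = qbar / (58369/900) = -360/58369 + 600/58369*e12 - 450/58369*e13 - 7200/58369*e23; translating back:
Answer: -360/58369 - 7200/58369*i - 450/58369*j + 600/58369*k


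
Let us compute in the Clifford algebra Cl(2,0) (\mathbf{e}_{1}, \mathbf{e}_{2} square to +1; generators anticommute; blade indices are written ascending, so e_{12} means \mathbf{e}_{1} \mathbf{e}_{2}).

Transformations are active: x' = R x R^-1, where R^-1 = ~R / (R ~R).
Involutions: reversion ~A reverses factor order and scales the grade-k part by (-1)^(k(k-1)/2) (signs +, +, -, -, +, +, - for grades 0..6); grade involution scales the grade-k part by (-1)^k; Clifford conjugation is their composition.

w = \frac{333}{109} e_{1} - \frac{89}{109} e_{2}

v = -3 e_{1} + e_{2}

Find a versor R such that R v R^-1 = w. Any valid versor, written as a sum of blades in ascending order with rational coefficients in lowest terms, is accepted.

Why this works: both vectors square to 10, so q(v) = q(w) and R = v + w = \frac{6}{109} e_{1} + \frac{20}{109} e_{2} carries v to w — its own direction survives, the complement (v - w)/2 flips.
Answer: \frac{6}{109} e_{1} + \frac{20}{109} e_{2}


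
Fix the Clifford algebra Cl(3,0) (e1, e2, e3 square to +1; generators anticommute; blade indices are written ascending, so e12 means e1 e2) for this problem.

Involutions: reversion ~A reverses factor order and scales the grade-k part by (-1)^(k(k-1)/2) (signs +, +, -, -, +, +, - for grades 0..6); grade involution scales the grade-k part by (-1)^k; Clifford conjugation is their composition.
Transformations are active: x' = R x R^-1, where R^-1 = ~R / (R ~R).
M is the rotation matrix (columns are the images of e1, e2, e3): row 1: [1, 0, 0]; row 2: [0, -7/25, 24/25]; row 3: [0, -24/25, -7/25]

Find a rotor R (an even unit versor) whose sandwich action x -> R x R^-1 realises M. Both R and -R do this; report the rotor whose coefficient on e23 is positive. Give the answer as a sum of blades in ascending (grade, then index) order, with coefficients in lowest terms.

Method: write R = a + b12*e12 + b13*e13 + b23*e23 with a^2 + b12^2 + b13^2 + b23^2 = 1 (so R^-1 = ~R). Expanding the columns R e_j ~R gives tr M = 4a^2 - 1 and, from the antisymmetric part, M21 - M12 = -4a*b12, M13 - M31 = 4a*b13, M32 - M23 = -4a*b23.
Here tr M = 11/25, so a^2 = (1 + tr M)/4 = 9/25 and a = ±3/5. Taking a = 3/5: M21 - M12 = 0, M13 - M31 = 0, M32 - M23 = -48/25, giving b12 = 0, b13 = 0, b23 = 4/5, i.e. R = 3/5 + 4/5*e23.
Its e23 coefficient is already positive.
Answer: 3/5 + 4/5*e23. Key observation: the double cover Spin(3) -> SO(3) sends R and -R to the same matrix (trace 11/25 here), so the stated sign of the e23 coefficient is what selects one sheet.


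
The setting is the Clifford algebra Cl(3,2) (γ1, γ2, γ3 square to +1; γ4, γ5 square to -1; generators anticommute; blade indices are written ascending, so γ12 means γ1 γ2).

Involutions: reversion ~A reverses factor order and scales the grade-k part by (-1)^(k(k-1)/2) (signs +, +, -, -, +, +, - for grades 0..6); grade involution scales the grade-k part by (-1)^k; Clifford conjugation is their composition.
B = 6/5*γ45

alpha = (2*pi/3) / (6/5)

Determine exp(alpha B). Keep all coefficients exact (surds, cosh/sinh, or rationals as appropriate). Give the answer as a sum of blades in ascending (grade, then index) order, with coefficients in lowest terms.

B^2 = (6/5)^2*(γ45)^2 = 36/25*(-1) = -36/25 (a basis 2-blade squares to minus the product of its generators' squares).
B^2 = -36/25 — since the square is negative, the closed form is circular: l = 6/5, alpha*l = 2*pi/3, so exp(alpha B) = cos(2*pi/3) + (sin(2*pi/3)/(6/5))*B = -1/2 + (5*sqrt(3)/12)*B.
Answer: -1/2 + sqrt(3)/2*γ45


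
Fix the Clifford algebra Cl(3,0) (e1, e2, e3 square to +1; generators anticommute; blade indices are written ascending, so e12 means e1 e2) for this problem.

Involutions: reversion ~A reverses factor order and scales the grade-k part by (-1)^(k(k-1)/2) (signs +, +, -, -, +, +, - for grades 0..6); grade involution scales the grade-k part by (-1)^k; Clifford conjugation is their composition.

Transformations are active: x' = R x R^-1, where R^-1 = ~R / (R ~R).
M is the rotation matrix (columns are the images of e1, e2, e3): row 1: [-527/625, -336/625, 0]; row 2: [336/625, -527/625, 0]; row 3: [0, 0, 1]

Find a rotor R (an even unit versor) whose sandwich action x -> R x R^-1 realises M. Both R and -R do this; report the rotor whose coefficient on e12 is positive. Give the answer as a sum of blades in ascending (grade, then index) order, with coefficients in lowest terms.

Method: write R = a + b12*e12 + b13*e13 + b23*e23 with a^2 + b12^2 + b13^2 + b23^2 = 1 (so R^-1 = ~R). Expanding the columns R e_j ~R gives tr M = 4a^2 - 1 and, from the antisymmetric part, M21 - M12 = -4a*b12, M13 - M31 = 4a*b13, M32 - M23 = -4a*b23.
Here tr M = -429/625, so a^2 = (1 + tr M)/4 = 49/625 and a = ±7/25. Taking a = 7/25: M21 - M12 = 672/625, M13 - M31 = 0, M32 - M23 = 0, giving b12 = -24/25, b13 = 0, b23 = 0, i.e. R = 7/25 - 24/25*e12.
Its e12 coefficient is negative, so report the other preimage -R.
Answer: -7/25 + 24/25*e12. Sheet selection: the two-to-one cover makes ±R indistinguishable at the matrix level (trace -429/625), so uniqueness comes from the required sign on e12.


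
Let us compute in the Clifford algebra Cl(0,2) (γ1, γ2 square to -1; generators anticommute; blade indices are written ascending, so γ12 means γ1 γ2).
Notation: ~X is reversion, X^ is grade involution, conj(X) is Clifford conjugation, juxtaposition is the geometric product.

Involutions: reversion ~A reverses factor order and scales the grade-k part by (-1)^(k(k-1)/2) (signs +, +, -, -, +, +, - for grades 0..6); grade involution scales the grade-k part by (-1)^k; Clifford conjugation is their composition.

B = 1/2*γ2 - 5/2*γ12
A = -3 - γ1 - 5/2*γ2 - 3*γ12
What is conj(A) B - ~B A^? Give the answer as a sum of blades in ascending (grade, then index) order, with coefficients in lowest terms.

first term: 25/4 - 31/4*γ1 + γ2 + 8*γ12
second term: 25/4 - 31/4*γ1 + γ2 - 8*γ12
Answer: 16*γ12


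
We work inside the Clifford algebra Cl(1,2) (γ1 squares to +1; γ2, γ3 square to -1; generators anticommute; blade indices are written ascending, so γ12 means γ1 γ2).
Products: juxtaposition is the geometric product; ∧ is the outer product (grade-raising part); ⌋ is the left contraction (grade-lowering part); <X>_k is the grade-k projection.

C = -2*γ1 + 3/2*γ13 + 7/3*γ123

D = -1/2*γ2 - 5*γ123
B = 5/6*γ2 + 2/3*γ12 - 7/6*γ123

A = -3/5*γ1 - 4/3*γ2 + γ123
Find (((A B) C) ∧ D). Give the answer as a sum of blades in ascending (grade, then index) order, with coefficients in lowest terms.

step 1: 41/18 - 8/9*γ1 - 2/5*γ2 + 2/3*γ3 - 1/2*γ12 + 43/18*γ13 + 7/10*γ23
step 2: 193/36 - 467/90*γ1 - 355/54*γ2 + 41/18*γ3 - 613/180*γ12 + 229/60*γ13 - 143/108*γ23 + 1219/270*γ123
step 3: -193/72*γ2 + 467/180*γ12 + 41/36*γ23 - 8963/360*γ123
Answer: -193/72*γ2 + 467/180*γ12 + 41/36*γ23 - 8963/360*γ123


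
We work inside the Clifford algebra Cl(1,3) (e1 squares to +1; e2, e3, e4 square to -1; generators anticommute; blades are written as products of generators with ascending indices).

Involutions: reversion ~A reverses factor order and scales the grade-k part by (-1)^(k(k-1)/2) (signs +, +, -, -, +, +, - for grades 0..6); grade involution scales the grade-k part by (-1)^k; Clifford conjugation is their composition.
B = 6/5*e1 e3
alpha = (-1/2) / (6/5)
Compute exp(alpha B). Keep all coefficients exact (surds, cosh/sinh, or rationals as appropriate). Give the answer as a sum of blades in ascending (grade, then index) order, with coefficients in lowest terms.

B^2 = (6/5)^2*(e1 e3)^2 = 36/25*(+1) = 36/25 (a basis 2-blade squares to minus the product of its generators' squares).
B^2 = 36/25 — since the square is positive, the closed form is hyperbolic: l = 6/5, alpha*l = -1/2, so exp(alpha B) = cosh(-1/2) + (sinh(-1/2)/(6/5))*B = cosh(1/2) + (-5*sinh(1/2)/6)*B.
Answer: cosh(1/2) - sinh(1/2)*e1 e3


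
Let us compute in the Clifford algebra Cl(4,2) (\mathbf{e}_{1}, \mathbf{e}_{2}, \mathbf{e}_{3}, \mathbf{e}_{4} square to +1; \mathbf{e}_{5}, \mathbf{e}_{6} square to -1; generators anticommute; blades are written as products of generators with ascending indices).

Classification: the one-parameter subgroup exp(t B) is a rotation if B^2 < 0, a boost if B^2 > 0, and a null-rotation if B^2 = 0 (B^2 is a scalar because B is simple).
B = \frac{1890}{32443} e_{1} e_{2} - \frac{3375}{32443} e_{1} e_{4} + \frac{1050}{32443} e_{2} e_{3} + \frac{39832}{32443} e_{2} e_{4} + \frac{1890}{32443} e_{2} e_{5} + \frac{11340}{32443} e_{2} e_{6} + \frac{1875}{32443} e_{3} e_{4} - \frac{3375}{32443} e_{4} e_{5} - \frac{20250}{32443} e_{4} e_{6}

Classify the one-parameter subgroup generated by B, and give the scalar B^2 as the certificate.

B^2 term by term: the squares give (\frac{1890}{32443})^2*(e_{1} e_{2})^2 + (-\frac{3375}{32443})^2*(e_{1} e_{4})^2 + (\frac{1050}{32443})^2*(e_{2} e_{3})^2 + (\frac{39832}{32443})^2*(e_{2} e_{4})^2 + (\frac{1890}{32443})^2*(e_{2} e_{5})^2 + (\frac{11340}{32443})^2*(e_{2} e_{6})^2 + (\frac{1875}{32443})^2*(e_{3} e_{4})^2 + (-\frac{3375}{32443})^2*(e_{4} e_{5})^2 + (-\frac{20250}{32443})^2*(e_{4} e_{6})^2 = \frac{3572100}{1052548249}*(-1) + \frac{11390625}{1052548249}*(-1) + \frac{1102500}{1052548249}*(-1) + \frac{1586588224}{1052548249}*(-1) + \frac{3572100}{1052548249}*(+1) + \frac{128595600}{1052548249}*(+1) + \frac{3515625}{1052548249}*(-1) + \frac{11390625}{1052548249}*(+1) + \frac{410062500}{1052548249}*(+1) = -1 (each basis 2-blade squares to minus the product of its generators' squares); cross terms between blades sharing an index anticommute and cancel; the commuting (index-disjoint) pairs give grade-4 terms 2*c*c'*(blade product), which cancel blade by blade — e_{1} e_{2} e_{3} e_{4}: \frac{7087500}{1052548249} - \frac{7087500}{1052548249} = 0; e_{1} e_{2} e_{4} e_{5}: -\frac{12757500}{1052548249} + \frac{12757500}{1052548249} = 0; e_{1} e_{2} e_{4} e_{6}: -\frac{76545000}{1052548249} + \frac{76545000}{1052548249} = 0; e_{2} e_{3} e_{4} e_{5}: -\frac{7087500}{1052548249} + \frac{7087500}{1052548249} = 0; e_{2} e_{3} e_{4} e_{6}: -\frac{42525000}{1052548249} + \frac{42525000}{1052548249} = 0; e_{2} e_{4} e_{5} e_{6}: \frac{76545000}{1052548249} - \frac{76545000}{1052548249} = 0 — confirming B is simple. So B^2 = -1.
Answer: rotation, certificate B^2 = -1. The class reads off the invariant scalar -1 directly.


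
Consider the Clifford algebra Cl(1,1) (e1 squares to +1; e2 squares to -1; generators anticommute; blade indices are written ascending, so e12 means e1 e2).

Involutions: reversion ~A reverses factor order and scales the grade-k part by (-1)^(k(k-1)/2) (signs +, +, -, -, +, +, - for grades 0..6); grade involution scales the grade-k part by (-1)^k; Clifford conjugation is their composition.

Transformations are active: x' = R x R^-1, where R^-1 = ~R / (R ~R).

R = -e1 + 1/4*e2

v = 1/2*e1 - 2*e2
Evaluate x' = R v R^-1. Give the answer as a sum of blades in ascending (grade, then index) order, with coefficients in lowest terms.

~R = -e1 + 1/4*e2, and R ~R = 15/16, so R^-1 = ~R / (15/16).
R v = 15/8*e12
Answer: -1/2*e1 + 2*e2


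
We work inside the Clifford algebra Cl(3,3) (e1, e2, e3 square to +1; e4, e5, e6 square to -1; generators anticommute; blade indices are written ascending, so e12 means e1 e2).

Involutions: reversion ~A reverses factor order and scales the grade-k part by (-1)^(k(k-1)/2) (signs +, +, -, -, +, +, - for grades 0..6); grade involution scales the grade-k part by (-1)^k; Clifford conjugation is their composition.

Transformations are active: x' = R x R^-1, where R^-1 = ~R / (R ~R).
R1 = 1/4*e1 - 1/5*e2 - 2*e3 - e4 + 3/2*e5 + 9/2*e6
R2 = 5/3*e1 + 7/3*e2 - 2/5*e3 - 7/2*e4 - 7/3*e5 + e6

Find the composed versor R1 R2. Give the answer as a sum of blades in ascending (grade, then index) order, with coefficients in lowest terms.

Distribute over the terms of R1 (each basis-blade product reordered to ascending indices, repeated generators contracted through their squares):
(1/4*e1) R2 = 5/12 + 7/12*e12 - 1/10*e13 - 7/8*e14 - 7/12*e15 + 1/4*e16
(-1/5*e2) R2 = -7/15 + 1/3*e12 + 2/25*e23 + 7/10*e24 + 7/15*e25 - 1/5*e26
(-2*e3) R2 = 4/5 + 10/3*e13 + 14/3*e23 + 7*e34 + 14/3*e35 - 2*e36
(-e4) R2 = -7/2 + 5/3*e14 + 7/3*e24 - 2/5*e34 + 7/3*e45 - e46
(3/2*e5) R2 = 7/2 - 5/2*e15 - 7/2*e25 + 3/5*e35 + 21/4*e45 + 3/2*e56
(9/2*e6) R2 = -9/2 - 15/2*e16 - 21/2*e26 + 9/5*e36 + 63/4*e46 + 21/2*e56
Summing the partial products and collecting blades:
Answer: -15/4 + 11/12*e12 + 97/30*e13 + 19/24*e14 - 37/12*e15 - 29/4*e16 + 356/75*e23 + 91/30*e24 - 91/30*e25 - 107/10*e26 + 33/5*e34 + 79/15*e35 - 1/5*e36 + 91/12*e45 + 59/4*e46 + 12*e56
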